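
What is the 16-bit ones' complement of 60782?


60782 ^ 65535 = 4753

4753


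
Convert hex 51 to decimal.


51 hex = 81 decimal

81


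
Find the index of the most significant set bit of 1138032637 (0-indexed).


0b1000011110101001111111111111101. Highest set bit at position 30

30


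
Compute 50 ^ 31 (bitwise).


0b110010 ^ 0b11111 = 0b101101 = 45

45


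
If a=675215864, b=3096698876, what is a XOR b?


675215864 ^ 3096698876 = 2427266564

2427266564


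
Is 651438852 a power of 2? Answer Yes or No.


0b100110110101000010101100000100. Multiple bits set => No

No


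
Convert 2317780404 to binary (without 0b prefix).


2317780404 = 10001010001001101000010110110100 in binary

10001010001001101000010110110100


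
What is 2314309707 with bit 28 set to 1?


2314309707 | (1 << 28) = 2314309707 | 268435456 = 2582745163

2582745163


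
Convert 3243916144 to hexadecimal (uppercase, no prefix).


3243916144 = C15A3B70 hex

C15A3B70


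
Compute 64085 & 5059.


0b1111101001010101 & 0b1001111000011 = 0b1001001000001 = 4673

4673


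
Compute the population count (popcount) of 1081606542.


0b1000000011110000000000110001110 has 10 set bits

10


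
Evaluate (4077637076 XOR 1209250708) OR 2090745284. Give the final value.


Step 1: 4077637076 ^ 1209250708 = 3138944576
Step 2: 3138944576 | 2090745284 = 4288577476

4288577476


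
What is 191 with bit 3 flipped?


191 ^ (1 << 3) = 191 ^ 8 = 183

183


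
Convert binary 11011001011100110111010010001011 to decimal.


11011001011100110111010010001011 in decimal = 3648222347

3648222347


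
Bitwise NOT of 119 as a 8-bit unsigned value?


~0b1110111 = 0b10001000 = 136 (8-bit unsigned)

136


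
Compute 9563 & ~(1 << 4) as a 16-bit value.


9563 & ~(1 << 4) = 9547

9547


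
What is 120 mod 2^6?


120 & 63 = 56

56


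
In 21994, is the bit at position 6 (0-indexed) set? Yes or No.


0b101010111101010, bit 6 = 1. Yes

Yes


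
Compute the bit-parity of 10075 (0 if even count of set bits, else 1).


0b10011101011011 has 9 ones => parity 1

1


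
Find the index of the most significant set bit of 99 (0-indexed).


0b1100011. Highest set bit at position 6

6


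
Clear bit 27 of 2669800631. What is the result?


2669800631 & ~(1 << 27) = 2535582903

2535582903


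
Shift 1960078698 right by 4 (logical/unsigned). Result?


0b1110100110101000110110101101010 >> 4 = 0b111010011010100011011010110 = 122504918

122504918


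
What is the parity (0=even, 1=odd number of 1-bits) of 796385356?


0b101111011101111110000001001100 has 17 ones => parity 1

1


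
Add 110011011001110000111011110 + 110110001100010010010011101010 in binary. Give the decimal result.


110011011001110000111011110 + 110110001100010010010011101010 = 111100100111100000011011001000 = 1016989384

1016989384


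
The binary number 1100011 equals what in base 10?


1100011 in decimal = 99

99


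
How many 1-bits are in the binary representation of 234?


0b11101010 has 5 set bits

5


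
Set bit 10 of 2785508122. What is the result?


2785508122 | (1 << 10) = 2785508122 | 1024 = 2785509146

2785509146


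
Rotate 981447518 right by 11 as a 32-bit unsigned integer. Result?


Rotate 0b111010011111111011001101011110 right by 11 (32-bit) = 0b1101011110001110100111111110110 = 1808224246

1808224246


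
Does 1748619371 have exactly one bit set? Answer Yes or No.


0b1101000001110011101000001101011. Multiple bits set => No

No


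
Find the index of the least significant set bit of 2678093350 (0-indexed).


0b10011111101000000111011000100110. Lowest set bit at position 1

1


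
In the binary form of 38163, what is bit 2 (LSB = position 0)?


0b1001010100010011, position 2 = 0

0


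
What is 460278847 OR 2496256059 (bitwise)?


0b11011011011110100110000111111 | 0b10010100110010011101100000111011 = 0b10011111111011111101110000111111 = 2683296831

2683296831


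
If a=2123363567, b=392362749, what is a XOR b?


2123363567 ^ 392362749 = 1777143314

1777143314


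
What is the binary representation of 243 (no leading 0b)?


243 = 11110011 in binary

11110011


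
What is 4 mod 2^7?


4 & 127 = 4

4


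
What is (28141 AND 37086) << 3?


Step 1: 28141 & 37086 = 204
Step 2: 204 << 3 = 1632

1632


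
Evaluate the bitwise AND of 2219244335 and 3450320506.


0b10000100010001101111101100101111 & 0b11001101101001111011011001111010 = 0b10000100000001101011001000101010 = 2215031338

2215031338


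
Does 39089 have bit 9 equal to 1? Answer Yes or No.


0b1001100010110001, bit 9 = 0. No

No


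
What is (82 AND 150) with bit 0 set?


Step 1: 82 & 150 = 18
Step 2: 18 | (1 << 0) = 18 | 1 = 19

19


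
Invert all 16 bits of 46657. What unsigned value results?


46657 ^ 65535 = 18878

18878


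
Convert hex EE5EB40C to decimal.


EE5EB40C hex = 3999183884 decimal

3999183884


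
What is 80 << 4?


0b1010000 << 4 = 0b10100000000 = 1280

1280


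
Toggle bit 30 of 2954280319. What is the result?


2954280319 ^ (1 << 30) = 2954280319 ^ 1073741824 = 4028022143

4028022143


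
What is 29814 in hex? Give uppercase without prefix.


29814 = 7476 hex

7476


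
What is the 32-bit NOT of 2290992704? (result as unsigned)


~0b10001000100011011100011001000000 = 0b1110111011100100011100110111111 = 2003974591 (32-bit unsigned)

2003974591


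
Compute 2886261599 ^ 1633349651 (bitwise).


0b10101100000010001101101101011111 ^ 0b1100001010110101111000000010011 = 0b11001101010100100010101101001100 = 3444714316

3444714316


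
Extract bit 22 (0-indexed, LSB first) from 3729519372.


0b11011110010010111111001100001100, position 22 = 1

1


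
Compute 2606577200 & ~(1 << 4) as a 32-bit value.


2606577200 & ~(1 << 4) = 2606577184

2606577184


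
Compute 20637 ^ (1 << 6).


20637 ^ (1 << 6) = 20637 ^ 64 = 20701

20701


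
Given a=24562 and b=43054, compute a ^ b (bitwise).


24562 ^ 43054 = 63452

63452


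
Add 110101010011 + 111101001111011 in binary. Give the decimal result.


110101010011 + 111101001111011 = 1000011111001110 = 34766

34766


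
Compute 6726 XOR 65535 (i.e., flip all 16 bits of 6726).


6726 ^ 65535 = 58809

58809


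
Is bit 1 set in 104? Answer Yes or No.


0b1101000, bit 1 = 0. No

No


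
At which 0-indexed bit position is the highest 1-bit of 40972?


0b1010000000001100. Highest set bit at position 15

15


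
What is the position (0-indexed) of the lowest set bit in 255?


0b11111111. Lowest set bit at position 0

0


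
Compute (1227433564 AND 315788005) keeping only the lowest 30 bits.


Step 1: 1227433564 & 315788005 = 580
Step 2: 580 & 1073741823 = 580

580


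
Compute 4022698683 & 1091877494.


0b11101111110001011000001010111011 & 0b1000001000101001011101001110110 = 0b1000001000001001000001000110010 = 1090814514

1090814514


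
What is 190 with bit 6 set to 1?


190 | (1 << 6) = 190 | 64 = 254

254


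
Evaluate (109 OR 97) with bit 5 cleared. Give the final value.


Step 1: 109 | 97 = 109
Step 2: 109 & ~(1 << 5) = 77

77


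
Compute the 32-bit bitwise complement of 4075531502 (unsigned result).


~0b11110010111010111010110011101110 = 0b1101000101000101001100010001 = 219435793 (32-bit unsigned)

219435793


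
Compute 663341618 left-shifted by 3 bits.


0b100111100010011100101000110010 << 3 = 0b100111100010011100101000110010000 = 5306732944

5306732944


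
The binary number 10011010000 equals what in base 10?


10011010000 in decimal = 1232

1232


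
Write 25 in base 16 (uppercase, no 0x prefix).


25 = 19 hex

19


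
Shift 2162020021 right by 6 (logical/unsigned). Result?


0b10000000110111011100111010110101 >> 6 = 0b10000000110111011100111010 = 33781562

33781562


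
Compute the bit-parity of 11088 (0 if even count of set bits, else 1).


0b10101101010000 has 6 ones => parity 0

0


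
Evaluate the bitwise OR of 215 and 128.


0b11010111 | 0b10000000 = 0b11010111 = 215

215


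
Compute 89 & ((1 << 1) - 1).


89 & 1 = 1

1


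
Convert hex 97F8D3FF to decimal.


97F8D3FF hex = 2549666815 decimal

2549666815


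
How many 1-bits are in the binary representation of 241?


0b11110001 has 5 set bits

5


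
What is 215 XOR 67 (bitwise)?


0b11010111 ^ 0b1000011 = 0b10010100 = 148

148


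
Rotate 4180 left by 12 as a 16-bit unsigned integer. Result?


Rotate 0b1000001010100 left by 12 (16-bit) = 0b100000100000101 = 16645

16645


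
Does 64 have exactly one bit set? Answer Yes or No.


0b1000000. Only one bit set => Yes

Yes


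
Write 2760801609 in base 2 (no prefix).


2760801609 = 10100100100011100111110101001001 in binary

10100100100011100111110101001001


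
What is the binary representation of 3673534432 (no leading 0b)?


3673534432 = 11011010111101011010111111100000 in binary

11011010111101011010111111100000


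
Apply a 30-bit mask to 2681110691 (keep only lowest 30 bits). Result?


2681110691 & 1073741823 = 533627043

533627043


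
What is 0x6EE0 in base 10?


6EE0 hex = 28384 decimal

28384


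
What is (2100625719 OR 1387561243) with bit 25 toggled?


Step 1: 2100625719 | 1387561243 = 2142601535
Step 2: 2142601535 ^ (1 << 25) = 2142601535 ^ 33554432 = 2109047103

2109047103


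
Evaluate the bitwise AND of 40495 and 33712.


0b1001111000101111 & 0b1000001110110000 = 0b1000001000100000 = 33312

33312


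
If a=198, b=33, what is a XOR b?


198 ^ 33 = 231

231


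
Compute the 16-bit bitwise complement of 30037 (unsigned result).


~0b111010101010101 = 0b1000101010101010 = 35498 (16-bit unsigned)

35498


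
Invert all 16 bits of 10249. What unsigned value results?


10249 ^ 65535 = 55286

55286


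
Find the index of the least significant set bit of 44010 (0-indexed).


0b1010101111101010. Lowest set bit at position 1

1


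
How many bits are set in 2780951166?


0b10100101110000011111001001111110 has 18 set bits

18


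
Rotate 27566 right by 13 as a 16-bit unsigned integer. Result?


Rotate 0b110101110101110 right by 13 (16-bit) = 0b101110101110011 = 23923

23923


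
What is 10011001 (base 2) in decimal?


10011001 in decimal = 153

153


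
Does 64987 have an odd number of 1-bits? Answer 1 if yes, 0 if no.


0b1111110111011011 has 13 ones => parity 1

1


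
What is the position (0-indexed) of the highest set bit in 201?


0b11001001. Highest set bit at position 7

7


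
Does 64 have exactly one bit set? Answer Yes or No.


0b1000000. Only one bit set => Yes

Yes


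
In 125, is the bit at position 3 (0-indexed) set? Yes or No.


0b1111101, bit 3 = 1. Yes

Yes


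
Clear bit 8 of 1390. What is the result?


1390 & ~(1 << 8) = 1134

1134


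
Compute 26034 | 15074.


0b110010110110010 | 0b11101011100010 = 0b111111111110010 = 32754

32754


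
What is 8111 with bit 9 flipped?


8111 ^ (1 << 9) = 8111 ^ 512 = 7599

7599


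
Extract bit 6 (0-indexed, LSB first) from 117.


0b1110101, position 6 = 1

1


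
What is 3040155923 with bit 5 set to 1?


3040155923 | (1 << 5) = 3040155923 | 32 = 3040155955

3040155955


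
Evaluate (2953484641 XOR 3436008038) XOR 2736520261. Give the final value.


Step 1: 2953484641 ^ 3436008038 = 2093468423
Step 2: 2093468423 ^ 2736520261 = 3755751234

3755751234


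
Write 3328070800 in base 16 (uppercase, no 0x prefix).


3328070800 = C65E5490 hex

C65E5490


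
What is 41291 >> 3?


0b1010000101001011 >> 3 = 0b1010000101001 = 5161

5161


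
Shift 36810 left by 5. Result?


0b1000111111001010 << 5 = 0b100011111100101000000 = 1177920

1177920


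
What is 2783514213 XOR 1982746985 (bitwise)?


0b10100101111010010000111001100101 ^ 0b1110110001011100101000101101001 = 0b11010011110001110101111100001100 = 3553058572

3553058572


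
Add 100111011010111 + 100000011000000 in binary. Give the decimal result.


100111011010111 + 100000011000000 = 1000111110010111 = 36759

36759


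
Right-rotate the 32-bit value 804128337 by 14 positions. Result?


Rotate 0b101111111011100000011001010001 right by 14 (32-bit) = 0b11001010001001011111110111000 = 423935928

423935928


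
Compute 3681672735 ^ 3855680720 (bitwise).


0b11011011011100011101111000011111 ^ 0b11100101110100010000010011010000 = 0b111110101000001101101011001111 = 1050729167

1050729167


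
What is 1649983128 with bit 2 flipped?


1649983128 ^ (1 << 2) = 1649983128 ^ 4 = 1649983132

1649983132


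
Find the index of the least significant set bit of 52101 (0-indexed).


0b1100101110000101. Lowest set bit at position 0

0


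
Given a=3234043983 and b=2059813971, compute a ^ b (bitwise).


3234043983 ^ 2059813971 = 3120946204

3120946204


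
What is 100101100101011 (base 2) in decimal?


100101100101011 in decimal = 19243

19243


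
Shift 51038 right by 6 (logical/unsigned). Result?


0b1100011101011110 >> 6 = 0b1100011101 = 797

797


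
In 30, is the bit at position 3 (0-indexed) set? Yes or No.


0b11110, bit 3 = 1. Yes

Yes


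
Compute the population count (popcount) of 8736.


0b10001000100000 has 3 set bits

3


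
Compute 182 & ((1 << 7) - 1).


182 & 127 = 54

54


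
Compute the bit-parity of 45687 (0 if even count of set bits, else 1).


0b1011001001110111 has 10 ones => parity 0

0


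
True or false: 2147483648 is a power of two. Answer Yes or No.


0b10000000000000000000000000000000. Only one bit set => Yes

Yes


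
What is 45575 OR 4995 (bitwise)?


0b1011001000000111 | 0b1001110000011 = 0b1011001110000111 = 45959

45959


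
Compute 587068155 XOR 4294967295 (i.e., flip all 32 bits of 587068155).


587068155 ^ 4294967295 = 3707899140

3707899140


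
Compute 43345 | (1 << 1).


43345 | (1 << 1) = 43345 | 2 = 43347

43347


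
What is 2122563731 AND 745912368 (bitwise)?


0b1111110100000111100000010010011 & 0b101100011101011011100000110000 = 0b101100000000011000000000010000 = 738295824

738295824


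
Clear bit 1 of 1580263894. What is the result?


1580263894 & ~(1 << 1) = 1580263892

1580263892


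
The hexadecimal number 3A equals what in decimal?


3A hex = 58 decimal

58


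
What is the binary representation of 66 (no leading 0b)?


66 = 1000010 in binary

1000010


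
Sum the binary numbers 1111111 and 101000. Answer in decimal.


1111111 + 101000 = 10100111 = 167

167


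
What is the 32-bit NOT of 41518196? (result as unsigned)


~0b10011110011000010001110100 = 0b11111101100001100111101110001011 = 4253449099 (32-bit unsigned)

4253449099


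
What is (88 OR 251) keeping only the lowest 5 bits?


Step 1: 88 | 251 = 251
Step 2: 251 & 31 = 27

27


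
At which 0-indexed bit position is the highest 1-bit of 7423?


0b1110011111111. Highest set bit at position 12

12


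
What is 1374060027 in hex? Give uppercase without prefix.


1374060027 = 51E67DFB hex

51E67DFB


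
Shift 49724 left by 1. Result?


0b1100001000111100 << 1 = 0b11000010001111000 = 99448

99448


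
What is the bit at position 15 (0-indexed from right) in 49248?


0b1100000001100000, position 15 = 1

1


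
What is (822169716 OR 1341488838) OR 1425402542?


Step 1: 822169716 | 1341488838 = 2146795254
Step 2: 2146795254 | 1425402542 = 2146828030

2146828030


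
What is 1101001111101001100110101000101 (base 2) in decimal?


1101001111101001100110101000101 in decimal = 1777651013

1777651013


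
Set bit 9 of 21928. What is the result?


21928 | (1 << 9) = 21928 | 512 = 22440

22440


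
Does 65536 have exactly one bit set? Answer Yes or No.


0b10000000000000000. Only one bit set => Yes

Yes


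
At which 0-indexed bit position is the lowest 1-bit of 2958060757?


0b10110000010100000110110011010101. Lowest set bit at position 0

0


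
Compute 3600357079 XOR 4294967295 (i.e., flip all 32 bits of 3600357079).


3600357079 ^ 4294967295 = 694610216

694610216


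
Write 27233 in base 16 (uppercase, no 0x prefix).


27233 = 6A61 hex

6A61


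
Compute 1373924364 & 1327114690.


0b1010001111001000110110000001100 & 0b1001111000110100010100111000010 = 0b1000001000000000010100000000000 = 1090529280

1090529280


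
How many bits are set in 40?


0b101000 has 2 set bits

2


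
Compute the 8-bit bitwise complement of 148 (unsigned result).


~0b10010100 = 0b1101011 = 107 (8-bit unsigned)

107


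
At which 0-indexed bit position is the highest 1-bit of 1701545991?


0b1100101011010111000100000000111. Highest set bit at position 30

30


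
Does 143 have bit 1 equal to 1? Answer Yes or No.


0b10001111, bit 1 = 1. Yes

Yes


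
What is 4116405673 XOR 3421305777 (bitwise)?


0b11110101010110110101110110101001 ^ 0b11001011111011001111101110110001 = 0b111110101101111010011000011000 = 1052223000

1052223000


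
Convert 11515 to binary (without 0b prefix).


11515 = 10110011111011 in binary

10110011111011


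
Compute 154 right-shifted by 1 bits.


0b10011010 >> 1 = 0b1001101 = 77

77


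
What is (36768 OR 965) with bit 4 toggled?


Step 1: 36768 | 965 = 36837
Step 2: 36837 ^ (1 << 4) = 36837 ^ 16 = 36853

36853


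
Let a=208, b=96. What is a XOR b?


208 ^ 96 = 176

176


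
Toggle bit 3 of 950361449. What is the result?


950361449 ^ (1 << 3) = 950361449 ^ 8 = 950361441

950361441


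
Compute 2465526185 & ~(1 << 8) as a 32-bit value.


2465526185 & ~(1 << 8) = 2465525929

2465525929


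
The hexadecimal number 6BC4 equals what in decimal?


6BC4 hex = 27588 decimal

27588


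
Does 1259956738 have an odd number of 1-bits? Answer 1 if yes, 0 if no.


0b1001011000110010110101000000010 has 12 ones => parity 0

0


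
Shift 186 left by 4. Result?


0b10111010 << 4 = 0b101110100000 = 2976

2976


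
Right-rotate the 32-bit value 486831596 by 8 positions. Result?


Rotate 0b11101000001000111010111101100 right by 8 (32-bit) = 0b11101100000111010000010001110101 = 3961324661

3961324661


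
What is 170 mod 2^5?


170 & 31 = 10

10


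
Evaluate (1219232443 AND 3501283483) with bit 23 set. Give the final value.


Step 1: 1219232443 & 3501283483 = 1084227739
Step 2: 1084227739 | (1 << 23) = 1084227739 | 8388608 = 1084227739

1084227739


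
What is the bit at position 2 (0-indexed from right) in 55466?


0b1101100010101010, position 2 = 0

0


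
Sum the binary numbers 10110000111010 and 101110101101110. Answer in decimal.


10110000111010 + 101110101101110 = 1000100110101000 = 35240

35240


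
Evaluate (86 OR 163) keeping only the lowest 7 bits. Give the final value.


Step 1: 86 | 163 = 247
Step 2: 247 & 127 = 119

119


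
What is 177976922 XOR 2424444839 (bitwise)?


0b1010100110111011011001011010 ^ 0b10010000100000100001011110100111 = 0b10011010000110011010000111111101 = 2585371133

2585371133


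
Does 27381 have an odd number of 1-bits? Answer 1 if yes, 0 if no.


0b110101011110101 has 10 ones => parity 0

0


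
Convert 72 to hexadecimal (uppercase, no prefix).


72 = 48 hex

48


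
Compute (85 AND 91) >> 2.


Step 1: 85 & 91 = 81
Step 2: 81 >> 2 = 20

20


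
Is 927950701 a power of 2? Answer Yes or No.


0b110111010011110110011101101101. Multiple bits set => No

No


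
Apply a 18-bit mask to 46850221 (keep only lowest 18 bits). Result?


46850221 & 262143 = 188589

188589


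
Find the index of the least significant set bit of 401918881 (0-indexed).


0b10111111101001100101110100001. Lowest set bit at position 0

0


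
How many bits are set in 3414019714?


0b11001011011111011100111010000010 has 18 set bits

18


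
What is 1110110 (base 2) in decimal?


1110110 in decimal = 118

118


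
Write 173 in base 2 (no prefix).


173 = 10101101 in binary

10101101


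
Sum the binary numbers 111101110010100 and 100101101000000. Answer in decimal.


111101110010100 + 100101101000000 = 1100011011010100 = 50900

50900


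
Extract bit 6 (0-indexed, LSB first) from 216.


0b11011000, position 6 = 1

1


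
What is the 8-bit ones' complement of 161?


161 ^ 255 = 94

94


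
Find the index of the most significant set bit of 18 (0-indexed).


0b10010. Highest set bit at position 4

4


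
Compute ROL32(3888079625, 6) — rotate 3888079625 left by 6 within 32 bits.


Rotate 0b11100111101111110110001100001001 left by 6 (32-bit) = 0b11101111110110001100001001111001 = 4023960185

4023960185


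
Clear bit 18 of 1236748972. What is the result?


1236748972 & ~(1 << 18) = 1236486828

1236486828


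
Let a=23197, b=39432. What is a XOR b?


23197 ^ 39432 = 49301

49301


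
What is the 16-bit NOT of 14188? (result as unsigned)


~0b11011101101100 = 0b1100100010010011 = 51347 (16-bit unsigned)

51347


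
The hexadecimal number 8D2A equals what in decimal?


8D2A hex = 36138 decimal

36138


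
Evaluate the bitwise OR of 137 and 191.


0b10001001 | 0b10111111 = 0b10111111 = 191

191


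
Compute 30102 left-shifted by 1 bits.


0b111010110010110 << 1 = 0b1110101100101100 = 60204

60204


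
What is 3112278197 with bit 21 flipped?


3112278197 ^ (1 << 21) = 3112278197 ^ 2097152 = 3114375349

3114375349


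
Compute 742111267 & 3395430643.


0b101100001110111011100000100011 & 0b11001010011000100010100011110011 = 0b1000001000100010100000100011 = 136456227

136456227


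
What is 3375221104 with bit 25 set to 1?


3375221104 | (1 << 25) = 3375221104 | 33554432 = 3408775536

3408775536


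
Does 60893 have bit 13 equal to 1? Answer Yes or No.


0b1110110111011101, bit 13 = 1. Yes

Yes


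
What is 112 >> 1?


0b1110000 >> 1 = 0b111000 = 56

56


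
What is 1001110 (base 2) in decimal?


1001110 in decimal = 78

78


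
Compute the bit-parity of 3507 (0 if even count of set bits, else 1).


0b110110110011 has 8 ones => parity 0

0


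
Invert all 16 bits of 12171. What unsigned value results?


12171 ^ 65535 = 53364

53364


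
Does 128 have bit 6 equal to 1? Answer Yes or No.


0b10000000, bit 6 = 0. No

No


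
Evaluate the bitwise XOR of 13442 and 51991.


0b11010010000010 ^ 0b1100101100010111 = 0b1111111110010101 = 65429

65429


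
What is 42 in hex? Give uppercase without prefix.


42 = 2A hex

2A


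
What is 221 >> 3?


0b11011101 >> 3 = 0b11011 = 27

27


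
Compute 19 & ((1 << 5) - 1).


19 & 31 = 19

19


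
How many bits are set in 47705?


0b1011101001011001 has 9 set bits

9


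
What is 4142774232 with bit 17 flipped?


4142774232 ^ (1 << 17) = 4142774232 ^ 131072 = 4142905304

4142905304


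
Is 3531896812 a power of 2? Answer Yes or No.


0b11010010100001000111011111101100. Multiple bits set => No

No


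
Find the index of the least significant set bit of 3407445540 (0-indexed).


0b11001011000110010111111000100100. Lowest set bit at position 2

2


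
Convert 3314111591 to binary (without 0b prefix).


3314111591 = 11000101100010010101010001100111 in binary

11000101100010010101010001100111


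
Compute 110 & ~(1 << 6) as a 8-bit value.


110 & ~(1 << 6) = 46

46


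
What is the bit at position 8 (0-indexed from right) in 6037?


0b1011110010101, position 8 = 1

1


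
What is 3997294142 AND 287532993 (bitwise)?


0b11101110010000011101111000111110 & 0b10001001000110110011111000001 = 0b10100011000000000 = 83456

83456


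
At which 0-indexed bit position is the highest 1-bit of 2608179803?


0b10011011011101011010101001011011. Highest set bit at position 31

31


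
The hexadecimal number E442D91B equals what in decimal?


E442D91B hex = 3829586203 decimal

3829586203


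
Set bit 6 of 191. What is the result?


191 | (1 << 6) = 191 | 64 = 255

255


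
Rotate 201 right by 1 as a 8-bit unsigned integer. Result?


Rotate 0b11001001 right by 1 (8-bit) = 0b11100100 = 228

228


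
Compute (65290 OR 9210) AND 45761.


Step 1: 65290 | 9210 = 65530
Step 2: 65530 & 45761 = 45760

45760


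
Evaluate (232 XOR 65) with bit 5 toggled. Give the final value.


Step 1: 232 ^ 65 = 169
Step 2: 169 ^ (1 << 5) = 169 ^ 32 = 137

137


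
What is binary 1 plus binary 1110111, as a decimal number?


1 + 1110111 = 1111000 = 120

120


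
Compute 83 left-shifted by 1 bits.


0b1010011 << 1 = 0b10100110 = 166

166


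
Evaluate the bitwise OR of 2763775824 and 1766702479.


0b10100100101110111101111101010000 | 0b1101001010011011011110110001111 = 0b11101101111111111111111111011111 = 3992977375

3992977375


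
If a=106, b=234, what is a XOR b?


106 ^ 234 = 128

128


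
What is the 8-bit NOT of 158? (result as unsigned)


~0b10011110 = 0b1100001 = 97 (8-bit unsigned)

97


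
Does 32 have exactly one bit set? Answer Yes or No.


0b100000. Only one bit set => Yes

Yes


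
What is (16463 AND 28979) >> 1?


Step 1: 16463 & 28979 = 16387
Step 2: 16387 >> 1 = 8193

8193


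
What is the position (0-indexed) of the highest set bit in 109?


0b1101101. Highest set bit at position 6

6


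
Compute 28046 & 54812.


0b110110110001110 & 0b1101011000011100 = 0b100010000001100 = 17420

17420


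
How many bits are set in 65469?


0b1111111110111101 has 14 set bits

14


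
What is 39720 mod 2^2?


39720 & 3 = 0

0


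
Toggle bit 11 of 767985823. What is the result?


767985823 ^ (1 << 11) = 767985823 ^ 2048 = 767983775

767983775


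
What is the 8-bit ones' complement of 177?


177 ^ 255 = 78

78


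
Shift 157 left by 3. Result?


0b10011101 << 3 = 0b10011101000 = 1256

1256


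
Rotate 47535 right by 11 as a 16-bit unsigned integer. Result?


Rotate 0b1011100110101111 right by 11 (16-bit) = 0b11010111110111 = 13815

13815


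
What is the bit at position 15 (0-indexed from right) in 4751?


0b1001010001111, position 15 = 0

0


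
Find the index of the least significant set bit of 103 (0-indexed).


0b1100111. Lowest set bit at position 0

0


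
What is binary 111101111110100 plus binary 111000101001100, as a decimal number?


111101111110100 + 111000101001100 = 1110110101000000 = 60736

60736


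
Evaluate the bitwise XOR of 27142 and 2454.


0b110101000000110 ^ 0b100110010110 = 0b110001110010000 = 25488

25488


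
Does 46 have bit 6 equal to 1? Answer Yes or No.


0b101110, bit 6 = 0. No

No


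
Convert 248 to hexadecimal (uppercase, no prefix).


248 = F8 hex

F8


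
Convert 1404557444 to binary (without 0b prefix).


1404557444 = 1010011101101111101100010000100 in binary

1010011101101111101100010000100


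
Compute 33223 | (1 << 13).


33223 | (1 << 13) = 33223 | 8192 = 41415

41415


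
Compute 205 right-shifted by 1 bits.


0b11001101 >> 1 = 0b1100110 = 102

102


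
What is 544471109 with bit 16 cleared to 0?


544471109 & ~(1 << 16) = 544405573

544405573


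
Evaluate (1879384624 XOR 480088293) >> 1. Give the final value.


Step 1: 1879384624 ^ 480088293 = 1821946581
Step 2: 1821946581 >> 1 = 910973290

910973290


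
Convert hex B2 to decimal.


B2 hex = 178 decimal

178


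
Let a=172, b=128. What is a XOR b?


172 ^ 128 = 44

44


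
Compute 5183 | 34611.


0b1010000111111 | 0b1000011100110011 = 0b1001011100111111 = 38719

38719


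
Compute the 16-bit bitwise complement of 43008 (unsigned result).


~0b1010100000000000 = 0b101011111111111 = 22527 (16-bit unsigned)

22527


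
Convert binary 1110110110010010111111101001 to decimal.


1110110110010010111111101001 in decimal = 249114601

249114601


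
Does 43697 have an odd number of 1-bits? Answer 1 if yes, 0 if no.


0b1010101010110001 has 8 ones => parity 0

0


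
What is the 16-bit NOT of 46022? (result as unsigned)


~0b1011001111000110 = 0b100110000111001 = 19513 (16-bit unsigned)

19513


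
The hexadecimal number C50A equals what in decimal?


C50A hex = 50442 decimal

50442


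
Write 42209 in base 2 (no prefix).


42209 = 1010010011100001 in binary

1010010011100001


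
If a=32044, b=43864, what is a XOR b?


32044 ^ 43864 = 54900

54900


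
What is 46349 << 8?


0b1011010100001101 << 8 = 0b101101010000110100000000 = 11865344

11865344


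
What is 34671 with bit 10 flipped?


34671 ^ (1 << 10) = 34671 ^ 1024 = 33647

33647


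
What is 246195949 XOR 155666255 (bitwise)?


0b1110101011001010011011101101 ^ 0b1001010001110100011101001111 = 0b111111010111110000110100010 = 132899234

132899234


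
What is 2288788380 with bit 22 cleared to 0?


2288788380 & ~(1 << 22) = 2284594076

2284594076


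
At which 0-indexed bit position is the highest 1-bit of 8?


0b1000. Highest set bit at position 3

3


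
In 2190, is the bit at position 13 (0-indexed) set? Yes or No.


0b100010001110, bit 13 = 0. No

No


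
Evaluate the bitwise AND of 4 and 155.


0b100 & 0b10011011 = 0b0 = 0

0


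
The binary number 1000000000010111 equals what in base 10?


1000000000010111 in decimal = 32791

32791


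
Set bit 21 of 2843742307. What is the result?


2843742307 | (1 << 21) = 2843742307 | 2097152 = 2845839459

2845839459


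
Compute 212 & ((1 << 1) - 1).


212 & 1 = 0

0


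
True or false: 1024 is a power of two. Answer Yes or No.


0b10000000000. Only one bit set => Yes

Yes


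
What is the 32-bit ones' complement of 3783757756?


3783757756 ^ 4294967295 = 511209539

511209539


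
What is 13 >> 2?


0b1101 >> 2 = 0b11 = 3

3


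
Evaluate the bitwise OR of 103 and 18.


0b1100111 | 0b10010 = 0b1110111 = 119

119


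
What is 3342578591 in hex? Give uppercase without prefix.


3342578591 = C73BB39F hex

C73BB39F


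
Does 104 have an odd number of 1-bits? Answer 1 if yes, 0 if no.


0b1101000 has 3 ones => parity 1

1


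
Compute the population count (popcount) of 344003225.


0b10100100000010001001010011001 has 10 set bits

10


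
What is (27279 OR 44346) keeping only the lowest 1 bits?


Step 1: 27279 | 44346 = 61375
Step 2: 61375 & 1 = 1

1


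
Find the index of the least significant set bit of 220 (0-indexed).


0b11011100. Lowest set bit at position 2

2


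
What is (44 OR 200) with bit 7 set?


Step 1: 44 | 200 = 236
Step 2: 236 | (1 << 7) = 236 | 128 = 236

236


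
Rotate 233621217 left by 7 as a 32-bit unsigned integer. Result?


Rotate 0b1101111011001100011011100001 left by 7 (32-bit) = 0b11110110011000110111000010000110 = 4133712006

4133712006


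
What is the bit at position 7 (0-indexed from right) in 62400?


0b1111001111000000, position 7 = 1

1


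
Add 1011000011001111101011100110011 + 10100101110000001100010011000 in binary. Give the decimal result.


1011000011001111101011100110011 + 10100101110000001100010011000 = 1101101000111111110111111001011 = 1830809547

1830809547


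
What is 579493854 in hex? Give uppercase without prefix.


579493854 = 228A5FDE hex

228A5FDE


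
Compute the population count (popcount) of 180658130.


0b1010110001001001111111010010 has 15 set bits

15


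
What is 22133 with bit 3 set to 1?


22133 | (1 << 3) = 22133 | 8 = 22141

22141


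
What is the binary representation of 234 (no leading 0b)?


234 = 11101010 in binary

11101010


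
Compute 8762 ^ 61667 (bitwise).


0b10001000111010 ^ 0b1111000011100011 = 0b1101001011011001 = 53977

53977


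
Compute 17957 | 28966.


0b100011000100101 | 0b111000100100110 = 0b111011100100111 = 30503

30503


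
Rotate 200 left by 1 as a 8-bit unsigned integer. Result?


Rotate 0b11001000 left by 1 (8-bit) = 0b10010001 = 145

145


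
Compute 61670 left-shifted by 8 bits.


0b1111000011100110 << 8 = 0b111100001110011000000000 = 15787520

15787520


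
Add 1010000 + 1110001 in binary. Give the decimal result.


1010000 + 1110001 = 11000001 = 193

193


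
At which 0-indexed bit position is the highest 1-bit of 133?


0b10000101. Highest set bit at position 7

7


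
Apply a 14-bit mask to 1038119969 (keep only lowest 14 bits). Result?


1038119969 & 16383 = 13345

13345


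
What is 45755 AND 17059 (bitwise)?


0b1011001010111011 & 0b100001010100011 = 0b1010100011 = 675

675


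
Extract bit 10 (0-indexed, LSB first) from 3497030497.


0b11010000011100000111001101100001, position 10 = 0

0


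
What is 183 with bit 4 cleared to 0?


183 & ~(1 << 4) = 167

167


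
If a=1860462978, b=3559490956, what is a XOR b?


1860462978 ^ 3559490956 = 3134057486

3134057486


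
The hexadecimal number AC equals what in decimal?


AC hex = 172 decimal

172


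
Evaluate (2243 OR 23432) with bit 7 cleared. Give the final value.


Step 1: 2243 | 23432 = 23499
Step 2: 23499 & ~(1 << 7) = 23371

23371


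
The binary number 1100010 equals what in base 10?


1100010 in decimal = 98

98


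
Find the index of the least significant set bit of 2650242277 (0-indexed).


0b10011101111101110111110011100101. Lowest set bit at position 0

0


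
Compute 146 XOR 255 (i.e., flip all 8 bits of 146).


146 ^ 255 = 109

109


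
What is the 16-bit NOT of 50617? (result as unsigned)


~0b1100010110111001 = 0b11101001000110 = 14918 (16-bit unsigned)

14918


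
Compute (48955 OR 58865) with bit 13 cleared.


Step 1: 48955 | 58865 = 65531
Step 2: 65531 & ~(1 << 13) = 57339

57339


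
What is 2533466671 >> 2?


0b10010111000000011010001000101111 >> 2 = 0b100101110000000110100010001011 = 633366667

633366667


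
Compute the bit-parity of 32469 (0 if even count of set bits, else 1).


0b111111011010101 has 11 ones => parity 1

1


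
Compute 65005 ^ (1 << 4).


65005 ^ (1 << 4) = 65005 ^ 16 = 65021

65021


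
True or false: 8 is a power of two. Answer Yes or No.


0b1000. Only one bit set => Yes

Yes


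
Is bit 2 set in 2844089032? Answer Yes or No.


0b10101001100001010101101011001000, bit 2 = 0. No

No


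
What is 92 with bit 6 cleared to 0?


92 & ~(1 << 6) = 28

28


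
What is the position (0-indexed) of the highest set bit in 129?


0b10000001. Highest set bit at position 7

7


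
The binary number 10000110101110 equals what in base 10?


10000110101110 in decimal = 8622

8622


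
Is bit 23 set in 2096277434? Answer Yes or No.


0b1111100111100101010011110111010, bit 23 = 1. Yes

Yes


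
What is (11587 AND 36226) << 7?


Step 1: 11587 & 36226 = 3330
Step 2: 3330 << 7 = 426240

426240


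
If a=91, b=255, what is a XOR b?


91 ^ 255 = 164

164


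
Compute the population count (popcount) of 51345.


0b1100100010010001 has 6 set bits

6


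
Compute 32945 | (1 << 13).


32945 | (1 << 13) = 32945 | 8192 = 41137

41137


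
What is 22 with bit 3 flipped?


22 ^ (1 << 3) = 22 ^ 8 = 30

30


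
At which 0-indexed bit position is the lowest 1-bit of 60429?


0b1110110000001101. Lowest set bit at position 0

0


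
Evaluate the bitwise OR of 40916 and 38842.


0b1001111111010100 | 0b1001011110111010 = 0b1001111111111110 = 40958

40958


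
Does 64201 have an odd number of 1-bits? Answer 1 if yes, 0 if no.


0b1111101011001001 has 10 ones => parity 0

0


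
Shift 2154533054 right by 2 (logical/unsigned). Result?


0b10000000011010111001000010111110 >> 2 = 0b100000000110101110010000101111 = 538633263

538633263


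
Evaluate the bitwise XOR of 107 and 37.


0b1101011 ^ 0b100101 = 0b1001110 = 78

78


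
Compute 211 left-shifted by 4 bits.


0b11010011 << 4 = 0b110100110000 = 3376

3376


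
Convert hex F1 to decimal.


F1 hex = 241 decimal

241


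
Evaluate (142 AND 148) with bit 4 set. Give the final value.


Step 1: 142 & 148 = 132
Step 2: 132 | (1 << 4) = 132 | 16 = 148

148


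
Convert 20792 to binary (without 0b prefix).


20792 = 101000100111000 in binary

101000100111000


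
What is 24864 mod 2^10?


24864 & 1023 = 288

288


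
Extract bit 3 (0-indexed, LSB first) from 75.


0b1001011, position 3 = 1

1


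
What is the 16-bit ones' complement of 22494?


22494 ^ 65535 = 43041

43041


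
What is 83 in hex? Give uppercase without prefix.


83 = 53 hex

53


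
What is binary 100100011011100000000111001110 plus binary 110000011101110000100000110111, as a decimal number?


100100011011100000000111001110 + 110000011101110000100000110111 = 1010100111001010000101000000101 = 1424296453

1424296453


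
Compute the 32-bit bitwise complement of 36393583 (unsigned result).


~0b10001010110101001001101111 = 0b11111101110101001010110110010000 = 4258573712 (32-bit unsigned)

4258573712


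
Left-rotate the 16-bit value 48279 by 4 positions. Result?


Rotate 0b1011110010010111 left by 4 (16-bit) = 0b1100100101111011 = 51579

51579


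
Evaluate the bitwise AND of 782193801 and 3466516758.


0b101110100111110101010010001001 & 0b11001110100111101101100100010110 = 0b1110100111100101000000000000 = 245256192

245256192


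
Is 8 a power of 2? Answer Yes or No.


0b1000. Only one bit set => Yes

Yes


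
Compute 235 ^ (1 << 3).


235 ^ (1 << 3) = 235 ^ 8 = 227

227


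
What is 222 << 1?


0b11011110 << 1 = 0b110111100 = 444

444


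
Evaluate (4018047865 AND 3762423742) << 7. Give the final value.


Step 1: 4018047865 & 3762423742 = 3762422584
Step 2: 3762422584 << 7 = 481590090752

481590090752


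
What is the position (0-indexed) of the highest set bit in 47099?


0b1011011111111011. Highest set bit at position 15

15


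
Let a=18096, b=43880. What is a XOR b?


18096 ^ 43880 = 60888

60888


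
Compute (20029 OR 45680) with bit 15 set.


Step 1: 20029 | 45680 = 65149
Step 2: 65149 | (1 << 15) = 65149 | 32768 = 65149

65149


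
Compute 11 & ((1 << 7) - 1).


11 & 127 = 11

11


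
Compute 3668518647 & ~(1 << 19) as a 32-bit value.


3668518647 & ~(1 << 19) = 3667994359

3667994359


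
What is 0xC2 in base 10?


C2 hex = 194 decimal

194


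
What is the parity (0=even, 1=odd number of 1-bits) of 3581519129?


0b11010101011110011010010100011001 has 17 ones => parity 1

1


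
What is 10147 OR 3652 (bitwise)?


0b10011110100011 | 0b111001000100 = 0b10111111100111 = 12263

12263


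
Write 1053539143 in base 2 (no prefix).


1053539143 = 111110110010111011101101000111 in binary

111110110010111011101101000111


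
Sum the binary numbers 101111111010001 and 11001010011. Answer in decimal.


101111111010001 + 11001010011 = 110011000100100 = 26148

26148
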